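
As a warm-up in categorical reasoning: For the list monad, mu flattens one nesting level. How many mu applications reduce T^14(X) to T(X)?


Each application of mu: T^2 -> T removes one layer of nesting.
Starting at depth 14 (i.e., T^14(X)), we need to reach T(X).
Number of mu applications = 14 - 1 = 13

13


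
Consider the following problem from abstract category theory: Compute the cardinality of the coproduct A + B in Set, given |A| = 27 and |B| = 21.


In Set, the coproduct A + B is the disjoint union.
|A + B| = |A| + |B| = 27 + 21 = 48

48


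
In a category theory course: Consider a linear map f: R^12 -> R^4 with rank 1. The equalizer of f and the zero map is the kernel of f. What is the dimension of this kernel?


The equalizer of f and the zero map is ker(f).
By the rank-nullity theorem: dim(ker(f)) = dim(domain) - rank(f).
dim(ker(f)) = 12 - 1 = 11

11


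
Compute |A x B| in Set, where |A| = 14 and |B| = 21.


In Set, the product A x B is the Cartesian product.
By the universal property, |A x B| = |A| * |B|.
|A x B| = 14 * 21 = 294

294


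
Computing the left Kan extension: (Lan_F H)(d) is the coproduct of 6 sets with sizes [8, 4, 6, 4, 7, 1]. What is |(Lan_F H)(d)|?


Pointwise, the left Kan extension (Lan_F H)(d) is the colimit, indexed
by the comma category (F downarrow d), of H composed with the
projection (F downarrow d) -> C. Here that colimit is given
as a coproduct (disjoint union) of sets, so its cardinality is the
sum of the sizes of the summands.
Coproduct of sets with sizes: 8 + 4 + 6 + 4 + 7 + 1
= 30

30


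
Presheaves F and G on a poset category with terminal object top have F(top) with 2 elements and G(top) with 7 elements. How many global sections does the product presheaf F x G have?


Global sections of a presheaf on a poset with terminal top satisfy
Gamma(H) ~ H(top). Presheaves admit pointwise products, so
(F x G)(top) = F(top) x G(top) (Cartesian product).
|Gamma(F x G)| = |F(top)| * |G(top)| = 2 * 7 = 14.

14


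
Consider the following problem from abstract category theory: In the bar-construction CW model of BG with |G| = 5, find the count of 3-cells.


In the bar-construction CW model of BG, the n-cells are indexed by
n-tuples [g_1|...|g_n] of non-identity elements of G (degenerate
simplices with some g_i = e do not contribute cells), so there are
(|G| - 1)^n n-cells.
For dim = 3 with |G| = 5:
cells = (5 - 1)^3 = 4^3 = 64

64


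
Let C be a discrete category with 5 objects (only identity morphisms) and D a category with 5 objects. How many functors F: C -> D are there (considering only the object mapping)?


A functor from a discrete category C to D is determined by
where each object maps. Each of the 5 objects of C can map
to any of the 5 objects of D independently.
Number of functors = 5^5 = 3125

3125


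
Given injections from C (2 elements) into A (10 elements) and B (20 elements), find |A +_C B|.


The pushout A +_C B identifies the images of C in A and B.
|A +_C B| = |A| + |B| - |C| (for injections).
= 10 + 20 - 2 = 28

28


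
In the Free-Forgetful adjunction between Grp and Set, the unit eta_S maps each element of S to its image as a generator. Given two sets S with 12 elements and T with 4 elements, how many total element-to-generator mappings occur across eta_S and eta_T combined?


The unit eta_X: X -> U(F(X)) of the Free-Forgetful adjunction
maps each element of X to a generator of F(X). For X = S + T (disjoint
union in Set), |S + T| = |S| + |T|.
Total mappings = 12 + 4 = 16.

16


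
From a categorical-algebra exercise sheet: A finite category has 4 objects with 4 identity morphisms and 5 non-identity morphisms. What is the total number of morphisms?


Each object has an identity morphism, giving 4 identities.
Adding the 5 non-identity morphisms:
Total = 4 + 5 = 9

9


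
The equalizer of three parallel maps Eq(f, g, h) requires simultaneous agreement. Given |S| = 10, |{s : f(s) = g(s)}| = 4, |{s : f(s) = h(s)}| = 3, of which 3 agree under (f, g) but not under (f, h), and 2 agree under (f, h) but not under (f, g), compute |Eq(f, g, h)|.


Eq(f, g, h) is the triple-agreement set: points in S where all three
maps take the same value. Using inclusion-exclusion on the pairwise data:
Pair (f, g) agrees on 4 points; pair (f, h) on 3 points.
Points agreeing under (f, g) but not (f, h) = 3; under (f, h) but not (f, g) = 2.
Triple-agreement = agreement-in-(f, g) minus points that agree under (f, g) but not (f, h):
|Eq(f, g, h)| = 4 - 3 = 1
(cross-check via (f, h): 3 - 2 = 1.)

1


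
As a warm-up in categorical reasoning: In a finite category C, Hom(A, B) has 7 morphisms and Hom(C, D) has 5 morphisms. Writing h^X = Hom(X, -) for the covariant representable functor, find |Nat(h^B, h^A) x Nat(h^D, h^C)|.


By the Yoneda lemma, Nat(h^B, h^A) is isomorphic to Hom(A, B),
so |Nat(h^B, h^A)| = |Hom(A, B)| and |Nat(h^D, h^C)| = |Hom(C, D)|.
|Hom(A, B)| = 7, |Hom(C, D)| = 5.
|Nat(h^B, h^A) x Nat(h^D, h^C)| = 7 * 5 = 35

35


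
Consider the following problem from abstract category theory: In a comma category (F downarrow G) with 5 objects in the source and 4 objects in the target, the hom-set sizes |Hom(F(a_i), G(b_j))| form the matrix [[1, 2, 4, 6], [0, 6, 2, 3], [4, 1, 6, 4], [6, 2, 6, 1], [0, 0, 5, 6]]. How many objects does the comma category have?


Objects of (F downarrow G) are triples (a, b, h: F(a)->G(b)).
The count equals the sum of all entries in the hom-matrix.
sum(row 0) = 13
sum(row 1) = 11
sum(row 2) = 15
sum(row 3) = 15
sum(row 4) = 11
Grand total = 65

65


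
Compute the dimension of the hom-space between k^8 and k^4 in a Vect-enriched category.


In Vect-enriched categories, Hom(k^n, k^m) is the space of m x n matrices.
dim(Hom(k^8, k^4)) = 4 * 8 = 32

32


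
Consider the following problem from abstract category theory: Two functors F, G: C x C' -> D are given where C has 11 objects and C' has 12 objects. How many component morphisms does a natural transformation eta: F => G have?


A natural transformation eta: F => G assigns one component morphism per
object of the domain category.
The domain is the product category C x C', so
|Ob(C x C')| = |Ob(C)| * |Ob(C')| = 11 * 12 = 132.
Therefore eta has 132 component morphisms.

132


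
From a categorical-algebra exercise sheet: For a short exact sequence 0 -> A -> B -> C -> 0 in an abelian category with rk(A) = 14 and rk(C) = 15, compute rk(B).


For a short exact sequence 0 -> A -> B -> C -> 0,
rank is additive: rank(B) = rank(A) + rank(C).
rank(B) = 14 + 15 = 29

29


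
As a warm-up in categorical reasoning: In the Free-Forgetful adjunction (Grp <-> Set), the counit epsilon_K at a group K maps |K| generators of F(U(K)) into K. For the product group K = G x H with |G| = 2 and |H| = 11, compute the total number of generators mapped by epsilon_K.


The counit epsilon_K: F(U(K)) -> K of the Free-Forgetful adjunction
maps |K| generators of F(U(K)) into K. For K = G x H (the product group),
|G x H| = |G| * |H|.
Total generators mapped = 2 * 11 = 22.

22


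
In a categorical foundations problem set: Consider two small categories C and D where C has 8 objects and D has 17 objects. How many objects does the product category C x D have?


The product category C x D has objects that are pairs (c, d).
Number of pairs = |Ob(C)| * |Ob(D)| = 8 * 17 = 136

136


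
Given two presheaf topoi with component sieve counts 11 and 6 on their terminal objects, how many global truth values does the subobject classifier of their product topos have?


In a product of presheaf topoi E_1 x E_2, the subobject classifier
is Omega = Omega_1 x Omega_2 (componentwise), so
|Omega(top)| = |Omega_1(top_1)| * |Omega_2(top_2)|.
= 11 * 6 = 66.

66


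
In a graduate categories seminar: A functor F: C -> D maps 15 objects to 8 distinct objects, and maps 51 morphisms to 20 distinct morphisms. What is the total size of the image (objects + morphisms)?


The image of F consists of distinct objects and distinct morphisms.
|Im(F)| on objects = 8
|Im(F)| on morphisms = 20
Total image cardinality = 8 + 20 = 28

28


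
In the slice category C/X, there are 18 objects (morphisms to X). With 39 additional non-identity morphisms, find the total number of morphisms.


In the slice category C/X, objects are morphisms to X.
Identity morphisms: 18 (one per object of C/X).
Non-identity morphisms: 39.
Total = 18 + 39 = 57

57


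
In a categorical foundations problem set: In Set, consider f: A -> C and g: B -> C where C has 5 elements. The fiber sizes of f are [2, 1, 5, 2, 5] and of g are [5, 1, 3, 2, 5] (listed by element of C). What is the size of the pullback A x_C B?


The pullback A x_C B consists of pairs (a, b) with f(a) = g(b).
For each element c in C, the fiber product has |f^-1(c)| * |g^-1(c)| elements.
Summing over C: 2 * 5 + 1 * 1 + 5 * 3 + 2 * 2 + 5 * 5
= 10 + 1 + 15 + 4 + 25 = 55

55


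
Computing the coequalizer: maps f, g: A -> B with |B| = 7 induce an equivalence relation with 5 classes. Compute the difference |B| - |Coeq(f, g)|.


The coequalizer Coeq(f, g) = B / ~ has one element per equivalence class.
|B| = 7, |Coeq(f, g)| = 5.
|B| - |Coeq(f, g)| = 7 - 5 = 2.

2


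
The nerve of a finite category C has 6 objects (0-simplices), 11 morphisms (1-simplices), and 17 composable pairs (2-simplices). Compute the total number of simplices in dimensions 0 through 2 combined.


The 2-skeleton of the nerve N(C) consists of simplices in dimensions 0, 1, 2:
  |N(C)_0| = 6 (objects)
  |N(C)_1| = 11 (morphisms)
  |N(C)_2| = 17 (composable pairs)
Total = 6 + 11 + 17 = 34

34


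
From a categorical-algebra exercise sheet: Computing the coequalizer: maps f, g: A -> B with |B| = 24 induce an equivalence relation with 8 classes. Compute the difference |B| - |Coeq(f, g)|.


The coequalizer Coeq(f, g) = B / ~ has one element per equivalence class.
|B| = 24, |Coeq(f, g)| = 8.
|B| - |Coeq(f, g)| = 24 - 8 = 16.

16


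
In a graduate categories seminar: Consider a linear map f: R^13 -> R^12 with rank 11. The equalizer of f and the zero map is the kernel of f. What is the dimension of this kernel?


The equalizer of f and the zero map is ker(f).
By the rank-nullity theorem: dim(ker(f)) = dim(domain) - rank(f).
dim(ker(f)) = 13 - 11 = 2

2


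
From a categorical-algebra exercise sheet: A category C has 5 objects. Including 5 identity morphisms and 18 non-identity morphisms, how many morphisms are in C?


Each object has an identity morphism, giving 5 identities.
Adding the 18 non-identity morphisms:
Total = 5 + 18 = 23

23


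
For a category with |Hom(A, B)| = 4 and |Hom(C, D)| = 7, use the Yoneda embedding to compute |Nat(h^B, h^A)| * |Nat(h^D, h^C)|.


By the Yoneda lemma, Nat(h^B, h^A) is isomorphic to Hom(A, B),
so |Nat(h^B, h^A)| = |Hom(A, B)| and |Nat(h^D, h^C)| = |Hom(C, D)|.
|Hom(A, B)| = 4, |Hom(C, D)| = 7.
|Nat(h^B, h^A) x Nat(h^D, h^C)| = 4 * 7 = 28

28


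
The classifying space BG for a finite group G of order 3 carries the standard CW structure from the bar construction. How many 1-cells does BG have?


In the bar-construction CW model of BG, the n-cells are indexed by
n-tuples [g_1|...|g_n] of non-identity elements of G (degenerate
simplices with some g_i = e do not contribute cells), so there are
(|G| - 1)^n n-cells.
For dim = 1 with |G| = 3:
cells = (3 - 1)^1 = 2^1 = 2

2


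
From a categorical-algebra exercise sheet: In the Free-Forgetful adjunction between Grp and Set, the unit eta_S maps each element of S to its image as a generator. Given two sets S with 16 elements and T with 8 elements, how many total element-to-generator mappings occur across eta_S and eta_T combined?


The unit eta_X: X -> U(F(X)) of the Free-Forgetful adjunction
maps each element of X to a generator of F(X). For X = S + T (disjoint
union in Set), |S + T| = |S| + |T|.
Total mappings = 16 + 8 = 24.

24


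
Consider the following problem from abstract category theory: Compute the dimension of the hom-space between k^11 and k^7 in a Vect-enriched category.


In Vect-enriched categories, Hom(k^n, k^m) is the space of m x n matrices.
dim(Hom(k^11, k^7)) = 7 * 11 = 77

77


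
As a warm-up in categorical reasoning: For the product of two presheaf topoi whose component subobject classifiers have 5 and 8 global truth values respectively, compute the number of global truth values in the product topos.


In a product of presheaf topoi E_1 x E_2, the subobject classifier
is Omega = Omega_1 x Omega_2 (componentwise), so
|Omega(top)| = |Omega_1(top_1)| * |Omega_2(top_2)|.
= 5 * 8 = 40.

40


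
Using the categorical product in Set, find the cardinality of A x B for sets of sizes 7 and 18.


In Set, the product A x B is the Cartesian product.
By the universal property, |A x B| = |A| * |B|.
|A x B| = 7 * 18 = 126

126


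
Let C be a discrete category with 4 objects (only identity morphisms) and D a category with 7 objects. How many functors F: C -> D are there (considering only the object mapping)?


A functor from a discrete category C to D is determined by
where each object maps. Each of the 4 objects of C can map
to any of the 7 objects of D independently.
Number of functors = 7^4 = 2401

2401


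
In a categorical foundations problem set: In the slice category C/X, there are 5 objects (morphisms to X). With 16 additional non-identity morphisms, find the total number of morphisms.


In the slice category C/X, objects are morphisms to X.
Identity morphisms: 5 (one per object of C/X).
Non-identity morphisms: 16.
Total = 5 + 16 = 21

21


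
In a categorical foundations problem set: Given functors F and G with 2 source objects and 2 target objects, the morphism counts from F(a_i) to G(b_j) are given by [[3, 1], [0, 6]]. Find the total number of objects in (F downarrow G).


Objects of (F downarrow G) are triples (a, b, h: F(a)->G(b)).
The count equals the sum of all entries in the hom-matrix.
sum(row 0) = 4
sum(row 1) = 6
Grand total = 10

10


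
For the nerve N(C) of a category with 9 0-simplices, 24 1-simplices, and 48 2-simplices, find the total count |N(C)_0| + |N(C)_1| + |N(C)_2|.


The 2-skeleton of the nerve N(C) consists of simplices in dimensions 0, 1, 2:
  |N(C)_0| = 9 (objects)
  |N(C)_1| = 24 (morphisms)
  |N(C)_2| = 48 (composable pairs)
Total = 9 + 24 + 48 = 81

81


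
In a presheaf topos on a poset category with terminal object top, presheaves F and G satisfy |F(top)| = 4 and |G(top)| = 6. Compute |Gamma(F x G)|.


Global sections of a presheaf on a poset with terminal top satisfy
Gamma(H) ~ H(top). Presheaves admit pointwise products, so
(F x G)(top) = F(top) x G(top) (Cartesian product).
|Gamma(F x G)| = |F(top)| * |G(top)| = 4 * 6 = 24.

24


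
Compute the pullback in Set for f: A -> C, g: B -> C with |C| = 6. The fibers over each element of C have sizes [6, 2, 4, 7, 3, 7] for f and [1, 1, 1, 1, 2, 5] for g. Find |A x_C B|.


The pullback A x_C B consists of pairs (a, b) with f(a) = g(b).
For each element c in C, the fiber product has |f^-1(c)| * |g^-1(c)| elements.
Summing over C: 6 * 1 + 2 * 1 + 4 * 1 + 7 * 1 + 3 * 2 + 7 * 5
= 6 + 2 + 4 + 7 + 6 + 35 = 60

60


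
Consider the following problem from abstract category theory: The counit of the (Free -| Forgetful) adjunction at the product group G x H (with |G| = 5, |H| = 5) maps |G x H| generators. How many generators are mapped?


The counit epsilon_K: F(U(K)) -> K of the Free-Forgetful adjunction
maps |K| generators of F(U(K)) into K. For K = G x H (the product group),
|G x H| = |G| * |H|.
Total generators mapped = 5 * 5 = 25.

25


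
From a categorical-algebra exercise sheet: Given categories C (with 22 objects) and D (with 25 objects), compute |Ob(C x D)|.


The product category C x D has objects that are pairs (c, d).
Number of pairs = |Ob(C)| * |Ob(D)| = 22 * 25 = 550

550


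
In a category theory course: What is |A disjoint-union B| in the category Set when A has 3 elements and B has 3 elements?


In Set, the coproduct A + B is the disjoint union.
|A + B| = |A| + |B| = 3 + 3 = 6

6


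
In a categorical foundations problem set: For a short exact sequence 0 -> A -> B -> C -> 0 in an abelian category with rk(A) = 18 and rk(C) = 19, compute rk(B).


For a short exact sequence 0 -> A -> B -> C -> 0,
rank is additive: rank(B) = rank(A) + rank(C).
rank(B) = 18 + 19 = 37

37


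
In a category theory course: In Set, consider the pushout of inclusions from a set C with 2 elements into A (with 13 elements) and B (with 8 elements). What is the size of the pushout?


The pushout A +_C B identifies the images of C in A and B.
|A +_C B| = |A| + |B| - |C| (for injections).
= 13 + 8 - 2 = 19

19


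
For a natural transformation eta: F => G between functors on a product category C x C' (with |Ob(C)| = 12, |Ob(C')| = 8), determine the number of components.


A natural transformation eta: F => G assigns one component morphism per
object of the domain category.
The domain is the product category C x C', so
|Ob(C x C')| = |Ob(C)| * |Ob(C')| = 12 * 8 = 96.
Therefore eta has 96 component morphisms.

96


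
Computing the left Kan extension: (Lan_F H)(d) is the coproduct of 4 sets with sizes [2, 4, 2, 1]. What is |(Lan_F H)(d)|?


Pointwise, the left Kan extension (Lan_F H)(d) is the colimit, indexed
by the comma category (F downarrow d), of H composed with the
projection (F downarrow d) -> C. Here that colimit is given
as a coproduct (disjoint union) of sets, so its cardinality is the
sum of the sizes of the summands.
Coproduct of sets with sizes: 2 + 4 + 2 + 1
= 9

9


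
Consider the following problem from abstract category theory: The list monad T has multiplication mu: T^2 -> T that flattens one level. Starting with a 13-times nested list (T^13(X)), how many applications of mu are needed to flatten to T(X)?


Each application of mu: T^2 -> T removes one layer of nesting.
Starting at depth 13 (i.e., T^13(X)), we need to reach T(X).
Number of mu applications = 13 - 1 = 12

12


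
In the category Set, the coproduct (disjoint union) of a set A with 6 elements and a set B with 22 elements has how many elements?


In Set, the coproduct A + B is the disjoint union.
|A + B| = |A| + |B| = 6 + 22 = 28

28


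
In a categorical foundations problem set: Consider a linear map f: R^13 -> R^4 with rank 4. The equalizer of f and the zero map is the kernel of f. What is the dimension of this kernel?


The equalizer of f and the zero map is ker(f).
By the rank-nullity theorem: dim(ker(f)) = dim(domain) - rank(f).
dim(ker(f)) = 13 - 4 = 9

9


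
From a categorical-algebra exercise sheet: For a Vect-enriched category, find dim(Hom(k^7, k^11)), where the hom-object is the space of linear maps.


In Vect-enriched categories, Hom(k^n, k^m) is the space of m x n matrices.
dim(Hom(k^7, k^11)) = 11 * 7 = 77

77


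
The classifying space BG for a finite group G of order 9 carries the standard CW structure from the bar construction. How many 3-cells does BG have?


In the bar-construction CW model of BG, the n-cells are indexed by
n-tuples [g_1|...|g_n] of non-identity elements of G (degenerate
simplices with some g_i = e do not contribute cells), so there are
(|G| - 1)^n n-cells.
For dim = 3 with |G| = 9:
cells = (9 - 1)^3 = 8^3 = 512

512


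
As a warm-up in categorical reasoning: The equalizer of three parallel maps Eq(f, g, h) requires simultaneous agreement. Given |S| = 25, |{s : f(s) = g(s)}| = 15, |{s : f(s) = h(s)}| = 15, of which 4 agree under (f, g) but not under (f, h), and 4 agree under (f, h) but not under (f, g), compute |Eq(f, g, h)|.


Eq(f, g, h) is the triple-agreement set: points in S where all three
maps take the same value. Using inclusion-exclusion on the pairwise data:
Pair (f, g) agrees on 15 points; pair (f, h) on 15 points.
Points agreeing under (f, g) but not (f, h) = 4; under (f, h) but not (f, g) = 4.
Triple-agreement = agreement-in-(f, g) minus points that agree under (f, g) but not (f, h):
|Eq(f, g, h)| = 15 - 4 = 11
(cross-check via (f, h): 15 - 4 = 11.)

11


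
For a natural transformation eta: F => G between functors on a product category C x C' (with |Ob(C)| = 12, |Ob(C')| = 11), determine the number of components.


A natural transformation eta: F => G assigns one component morphism per
object of the domain category.
The domain is the product category C x C', so
|Ob(C x C')| = |Ob(C)| * |Ob(C')| = 12 * 11 = 132.
Therefore eta has 132 component morphisms.

132


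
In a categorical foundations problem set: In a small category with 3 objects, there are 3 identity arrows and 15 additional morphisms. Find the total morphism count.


Each object has an identity morphism, giving 3 identities.
Adding the 15 non-identity morphisms:
Total = 3 + 15 = 18

18


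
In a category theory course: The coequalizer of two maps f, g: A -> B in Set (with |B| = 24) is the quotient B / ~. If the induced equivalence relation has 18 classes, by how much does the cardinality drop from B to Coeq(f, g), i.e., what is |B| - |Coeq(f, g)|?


The coequalizer Coeq(f, g) = B / ~ has one element per equivalence class.
|B| = 24, |Coeq(f, g)| = 18.
|B| - |Coeq(f, g)| = 24 - 18 = 6.

6


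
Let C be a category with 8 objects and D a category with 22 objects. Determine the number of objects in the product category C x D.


The product category C x D has objects that are pairs (c, d).
Number of pairs = |Ob(C)| * |Ob(D)| = 8 * 22 = 176

176


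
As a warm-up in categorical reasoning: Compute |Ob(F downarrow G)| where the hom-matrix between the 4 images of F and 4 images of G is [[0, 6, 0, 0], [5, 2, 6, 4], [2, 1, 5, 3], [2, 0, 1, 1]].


Objects of (F downarrow G) are triples (a, b, h: F(a)->G(b)).
The count equals the sum of all entries in the hom-matrix.
sum(row 0) = 6
sum(row 1) = 17
sum(row 2) = 11
sum(row 3) = 4
Grand total = 38

38


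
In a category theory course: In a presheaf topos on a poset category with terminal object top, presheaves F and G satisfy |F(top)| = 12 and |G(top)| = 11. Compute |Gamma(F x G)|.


Global sections of a presheaf on a poset with terminal top satisfy
Gamma(H) ~ H(top). Presheaves admit pointwise products, so
(F x G)(top) = F(top) x G(top) (Cartesian product).
|Gamma(F x G)| = |F(top)| * |G(top)| = 12 * 11 = 132.

132


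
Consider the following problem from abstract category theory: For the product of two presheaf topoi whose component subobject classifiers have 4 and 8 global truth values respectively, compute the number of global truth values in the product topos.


In a product of presheaf topoi E_1 x E_2, the subobject classifier
is Omega = Omega_1 x Omega_2 (componentwise), so
|Omega(top)| = |Omega_1(top_1)| * |Omega_2(top_2)|.
= 4 * 8 = 32.

32


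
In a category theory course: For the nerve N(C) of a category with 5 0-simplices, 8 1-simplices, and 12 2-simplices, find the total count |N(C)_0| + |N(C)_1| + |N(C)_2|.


The 2-skeleton of the nerve N(C) consists of simplices in dimensions 0, 1, 2:
  |N(C)_0| = 5 (objects)
  |N(C)_1| = 8 (morphisms)
  |N(C)_2| = 12 (composable pairs)
Total = 5 + 8 + 12 = 25

25


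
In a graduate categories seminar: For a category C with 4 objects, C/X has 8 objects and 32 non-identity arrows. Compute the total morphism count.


In the slice category C/X, objects are morphisms to X.
Identity morphisms: 8 (one per object of C/X).
Non-identity morphisms: 32.
Total = 8 + 32 = 40

40


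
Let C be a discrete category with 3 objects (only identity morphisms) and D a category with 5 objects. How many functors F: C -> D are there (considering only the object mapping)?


A functor from a discrete category C to D is determined by
where each object maps. Each of the 3 objects of C can map
to any of the 5 objects of D independently.
Number of functors = 5^3 = 125

125


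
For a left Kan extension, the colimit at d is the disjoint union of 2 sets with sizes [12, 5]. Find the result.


Pointwise, the left Kan extension (Lan_F H)(d) is the colimit, indexed
by the comma category (F downarrow d), of H composed with the
projection (F downarrow d) -> C. Here that colimit is given
as a coproduct (disjoint union) of sets, so its cardinality is the
sum of the sizes of the summands.
Coproduct of sets with sizes: 12 + 5
= 17

17


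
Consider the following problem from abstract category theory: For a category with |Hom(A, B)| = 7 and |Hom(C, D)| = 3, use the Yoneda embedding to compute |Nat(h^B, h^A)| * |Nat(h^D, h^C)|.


By the Yoneda lemma, Nat(h^B, h^A) is isomorphic to Hom(A, B),
so |Nat(h^B, h^A)| = |Hom(A, B)| and |Nat(h^D, h^C)| = |Hom(C, D)|.
|Hom(A, B)| = 7, |Hom(C, D)| = 3.
|Nat(h^B, h^A) x Nat(h^D, h^C)| = 7 * 3 = 21

21


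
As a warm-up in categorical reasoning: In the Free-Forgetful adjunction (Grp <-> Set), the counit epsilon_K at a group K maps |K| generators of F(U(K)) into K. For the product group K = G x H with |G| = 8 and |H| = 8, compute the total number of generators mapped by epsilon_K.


The counit epsilon_K: F(U(K)) -> K of the Free-Forgetful adjunction
maps |K| generators of F(U(K)) into K. For K = G x H (the product group),
|G x H| = |G| * |H|.
Total generators mapped = 8 * 8 = 64.

64


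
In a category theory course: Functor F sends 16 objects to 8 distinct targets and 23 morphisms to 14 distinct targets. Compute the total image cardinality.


The image of F consists of distinct objects and distinct morphisms.
|Im(F)| on objects = 8
|Im(F)| on morphisms = 14
Total image cardinality = 8 + 14 = 22

22


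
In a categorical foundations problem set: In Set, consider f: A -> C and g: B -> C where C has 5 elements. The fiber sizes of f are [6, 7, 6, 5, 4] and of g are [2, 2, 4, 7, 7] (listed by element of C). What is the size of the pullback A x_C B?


The pullback A x_C B consists of pairs (a, b) with f(a) = g(b).
For each element c in C, the fiber product has |f^-1(c)| * |g^-1(c)| elements.
Summing over C: 6 * 2 + 7 * 2 + 6 * 4 + 5 * 7 + 4 * 7
= 12 + 14 + 24 + 35 + 28 = 113

113


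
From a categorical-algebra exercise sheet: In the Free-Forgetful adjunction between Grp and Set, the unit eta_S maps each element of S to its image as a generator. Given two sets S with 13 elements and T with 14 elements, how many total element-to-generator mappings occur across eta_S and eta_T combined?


The unit eta_X: X -> U(F(X)) of the Free-Forgetful adjunction
maps each element of X to a generator of F(X). For X = S + T (disjoint
union in Set), |S + T| = |S| + |T|.
Total mappings = 13 + 14 = 27.

27


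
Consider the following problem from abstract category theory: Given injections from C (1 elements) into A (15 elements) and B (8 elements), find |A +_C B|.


The pushout A +_C B identifies the images of C in A and B.
|A +_C B| = |A| + |B| - |C| (for injections).
= 15 + 8 - 1 = 22

22


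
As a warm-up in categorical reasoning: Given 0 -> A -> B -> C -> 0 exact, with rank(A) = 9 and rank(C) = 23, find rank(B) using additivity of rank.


For a short exact sequence 0 -> A -> B -> C -> 0,
rank is additive: rank(B) = rank(A) + rank(C).
rank(B) = 9 + 23 = 32

32


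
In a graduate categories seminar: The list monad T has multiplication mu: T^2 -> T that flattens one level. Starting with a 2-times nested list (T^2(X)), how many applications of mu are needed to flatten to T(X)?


Each application of mu: T^2 -> T removes one layer of nesting.
Starting at depth 2 (i.e., T^2(X)), we need to reach T(X).
Number of mu applications = 2 - 1 = 1

1


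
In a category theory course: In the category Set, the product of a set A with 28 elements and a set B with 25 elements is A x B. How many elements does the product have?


In Set, the product A x B is the Cartesian product.
By the universal property, |A x B| = |A| * |B|.
|A x B| = 28 * 25 = 700

700


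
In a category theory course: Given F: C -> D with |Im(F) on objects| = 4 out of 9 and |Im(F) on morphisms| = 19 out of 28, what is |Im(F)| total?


The image of F consists of distinct objects and distinct morphisms.
|Im(F)| on objects = 4
|Im(F)| on morphisms = 19
Total image cardinality = 4 + 19 = 23

23


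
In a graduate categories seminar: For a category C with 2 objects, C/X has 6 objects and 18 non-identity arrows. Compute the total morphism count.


In the slice category C/X, objects are morphisms to X.
Identity morphisms: 6 (one per object of C/X).
Non-identity morphisms: 18.
Total = 6 + 18 = 24

24


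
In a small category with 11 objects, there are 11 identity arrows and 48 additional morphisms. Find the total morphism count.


Each object has an identity morphism, giving 11 identities.
Adding the 48 non-identity morphisms:
Total = 11 + 48 = 59

59


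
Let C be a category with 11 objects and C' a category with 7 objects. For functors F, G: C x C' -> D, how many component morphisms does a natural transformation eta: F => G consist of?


A natural transformation eta: F => G assigns one component morphism per
object of the domain category.
The domain is the product category C x C', so
|Ob(C x C')| = |Ob(C)| * |Ob(C')| = 11 * 7 = 77.
Therefore eta has 77 component morphisms.

77


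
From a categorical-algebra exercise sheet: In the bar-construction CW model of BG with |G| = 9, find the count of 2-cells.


In the bar-construction CW model of BG, the n-cells are indexed by
n-tuples [g_1|...|g_n] of non-identity elements of G (degenerate
simplices with some g_i = e do not contribute cells), so there are
(|G| - 1)^n n-cells.
For dim = 2 with |G| = 9:
cells = (9 - 1)^2 = 8^2 = 64

64


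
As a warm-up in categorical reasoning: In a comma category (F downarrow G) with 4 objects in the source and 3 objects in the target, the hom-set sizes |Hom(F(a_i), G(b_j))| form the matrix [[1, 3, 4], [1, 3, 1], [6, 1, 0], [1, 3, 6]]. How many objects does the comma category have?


Objects of (F downarrow G) are triples (a, b, h: F(a)->G(b)).
The count equals the sum of all entries in the hom-matrix.
sum(row 0) = 8
sum(row 1) = 5
sum(row 2) = 7
sum(row 3) = 10
Grand total = 30

30


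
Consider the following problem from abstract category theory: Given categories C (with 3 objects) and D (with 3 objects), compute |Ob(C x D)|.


The product category C x D has objects that are pairs (c, d).
Number of pairs = |Ob(C)| * |Ob(D)| = 3 * 3 = 9

9


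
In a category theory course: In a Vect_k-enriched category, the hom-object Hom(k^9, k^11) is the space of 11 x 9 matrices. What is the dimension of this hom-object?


In Vect-enriched categories, Hom(k^n, k^m) is the space of m x n matrices.
dim(Hom(k^9, k^11)) = 11 * 9 = 99

99


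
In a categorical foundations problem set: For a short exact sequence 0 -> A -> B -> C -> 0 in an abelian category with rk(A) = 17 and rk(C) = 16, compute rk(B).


For a short exact sequence 0 -> A -> B -> C -> 0,
rank is additive: rank(B) = rank(A) + rank(C).
rank(B) = 17 + 16 = 33

33


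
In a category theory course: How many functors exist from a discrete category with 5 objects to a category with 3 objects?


A functor from a discrete category C to D is determined by
where each object maps. Each of the 5 objects of C can map
to any of the 3 objects of D independently.
Number of functors = 3^5 = 243

243


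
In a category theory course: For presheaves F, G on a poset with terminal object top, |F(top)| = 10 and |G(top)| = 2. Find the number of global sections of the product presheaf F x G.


Global sections of a presheaf on a poset with terminal top satisfy
Gamma(H) ~ H(top). Presheaves admit pointwise products, so
(F x G)(top) = F(top) x G(top) (Cartesian product).
|Gamma(F x G)| = |F(top)| * |G(top)| = 10 * 2 = 20.

20


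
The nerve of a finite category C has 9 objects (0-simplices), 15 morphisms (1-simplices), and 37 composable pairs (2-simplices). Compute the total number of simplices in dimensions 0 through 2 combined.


The 2-skeleton of the nerve N(C) consists of simplices in dimensions 0, 1, 2:
  |N(C)_0| = 9 (objects)
  |N(C)_1| = 15 (morphisms)
  |N(C)_2| = 37 (composable pairs)
Total = 9 + 15 + 37 = 61

61


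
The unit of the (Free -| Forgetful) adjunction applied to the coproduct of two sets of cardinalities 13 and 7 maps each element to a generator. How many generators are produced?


The unit eta_X: X -> U(F(X)) of the Free-Forgetful adjunction
maps each element of X to a generator of F(X). For X = S + T (disjoint
union in Set), |S + T| = |S| + |T|.
Total mappings = 13 + 7 = 20.

20


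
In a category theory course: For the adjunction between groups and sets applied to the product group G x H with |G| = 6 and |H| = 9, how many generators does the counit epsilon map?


The counit epsilon_K: F(U(K)) -> K of the Free-Forgetful adjunction
maps |K| generators of F(U(K)) into K. For K = G x H (the product group),
|G x H| = |G| * |H|.
Total generators mapped = 6 * 9 = 54.

54


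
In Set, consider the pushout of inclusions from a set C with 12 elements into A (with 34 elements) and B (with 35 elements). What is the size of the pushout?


The pushout A +_C B identifies the images of C in A and B.
|A +_C B| = |A| + |B| - |C| (for injections).
= 34 + 35 - 12 = 57

57


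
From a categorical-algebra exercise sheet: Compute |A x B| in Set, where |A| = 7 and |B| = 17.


In Set, the product A x B is the Cartesian product.
By the universal property, |A x B| = |A| * |B|.
|A x B| = 7 * 17 = 119

119


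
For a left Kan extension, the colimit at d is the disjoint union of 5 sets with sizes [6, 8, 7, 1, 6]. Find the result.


Pointwise, the left Kan extension (Lan_F H)(d) is the colimit, indexed
by the comma category (F downarrow d), of H composed with the
projection (F downarrow d) -> C. Here that colimit is given
as a coproduct (disjoint union) of sets, so its cardinality is the
sum of the sizes of the summands.
Coproduct of sets with sizes: 6 + 8 + 7 + 1 + 6
= 28

28


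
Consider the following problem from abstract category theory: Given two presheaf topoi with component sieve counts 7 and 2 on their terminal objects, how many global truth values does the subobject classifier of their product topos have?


In a product of presheaf topoi E_1 x E_2, the subobject classifier
is Omega = Omega_1 x Omega_2 (componentwise), so
|Omega(top)| = |Omega_1(top_1)| * |Omega_2(top_2)|.
= 7 * 2 = 14.

14


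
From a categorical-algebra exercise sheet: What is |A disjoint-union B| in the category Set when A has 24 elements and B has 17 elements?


In Set, the coproduct A + B is the disjoint union.
|A + B| = |A| + |B| = 24 + 17 = 41

41


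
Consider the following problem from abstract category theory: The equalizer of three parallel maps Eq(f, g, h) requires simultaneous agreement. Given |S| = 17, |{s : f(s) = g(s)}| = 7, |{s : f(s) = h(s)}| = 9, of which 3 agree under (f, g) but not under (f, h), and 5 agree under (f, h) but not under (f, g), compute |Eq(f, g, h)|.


Eq(f, g, h) is the triple-agreement set: points in S where all three
maps take the same value. Using inclusion-exclusion on the pairwise data:
Pair (f, g) agrees on 7 points; pair (f, h) on 9 points.
Points agreeing under (f, g) but not (f, h) = 3; under (f, h) but not (f, g) = 5.
Triple-agreement = agreement-in-(f, g) minus points that agree under (f, g) but not (f, h):
|Eq(f, g, h)| = 7 - 3 = 4
(cross-check via (f, h): 9 - 5 = 4.)

4


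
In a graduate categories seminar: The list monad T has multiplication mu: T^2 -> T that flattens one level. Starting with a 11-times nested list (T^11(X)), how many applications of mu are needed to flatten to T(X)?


Each application of mu: T^2 -> T removes one layer of nesting.
Starting at depth 11 (i.e., T^11(X)), we need to reach T(X).
Number of mu applications = 11 - 1 = 10

10


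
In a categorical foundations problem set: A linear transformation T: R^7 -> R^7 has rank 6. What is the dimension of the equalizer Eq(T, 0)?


The equalizer of f and the zero map is ker(f).
By the rank-nullity theorem: dim(ker(f)) = dim(domain) - rank(f).
dim(ker(f)) = 7 - 6 = 1

1


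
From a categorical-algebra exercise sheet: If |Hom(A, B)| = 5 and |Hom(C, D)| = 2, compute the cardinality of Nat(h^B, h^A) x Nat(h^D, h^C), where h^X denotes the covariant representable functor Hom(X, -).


By the Yoneda lemma, Nat(h^B, h^A) is isomorphic to Hom(A, B),
so |Nat(h^B, h^A)| = |Hom(A, B)| and |Nat(h^D, h^C)| = |Hom(C, D)|.
|Hom(A, B)| = 5, |Hom(C, D)| = 2.
|Nat(h^B, h^A) x Nat(h^D, h^C)| = 5 * 2 = 10

10


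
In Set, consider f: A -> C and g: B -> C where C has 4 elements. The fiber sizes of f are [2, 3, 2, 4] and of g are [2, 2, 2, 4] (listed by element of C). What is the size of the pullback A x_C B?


The pullback A x_C B consists of pairs (a, b) with f(a) = g(b).
For each element c in C, the fiber product has |f^-1(c)| * |g^-1(c)| elements.
Summing over C: 2 * 2 + 3 * 2 + 2 * 2 + 4 * 4
= 4 + 6 + 4 + 16 = 30

30


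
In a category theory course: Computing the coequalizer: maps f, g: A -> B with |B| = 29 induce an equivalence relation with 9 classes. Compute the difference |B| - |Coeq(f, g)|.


The coequalizer Coeq(f, g) = B / ~ has one element per equivalence class.
|B| = 29, |Coeq(f, g)| = 9.
|B| - |Coeq(f, g)| = 29 - 9 = 20.

20


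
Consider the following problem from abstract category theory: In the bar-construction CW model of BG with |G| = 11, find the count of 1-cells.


In the bar-construction CW model of BG, the n-cells are indexed by
n-tuples [g_1|...|g_n] of non-identity elements of G (degenerate
simplices with some g_i = e do not contribute cells), so there are
(|G| - 1)^n n-cells.
For dim = 1 with |G| = 11:
cells = (11 - 1)^1 = 10^1 = 10

10


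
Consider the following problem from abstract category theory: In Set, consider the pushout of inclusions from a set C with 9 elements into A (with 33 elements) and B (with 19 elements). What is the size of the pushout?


The pushout A +_C B identifies the images of C in A and B.
|A +_C B| = |A| + |B| - |C| (for injections).
= 33 + 19 - 9 = 43

43


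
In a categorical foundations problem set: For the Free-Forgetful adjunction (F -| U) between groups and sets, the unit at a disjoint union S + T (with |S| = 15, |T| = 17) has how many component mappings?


The unit eta_X: X -> U(F(X)) of the Free-Forgetful adjunction
maps each element of X to a generator of F(X). For X = S + T (disjoint
union in Set), |S + T| = |S| + |T|.
Total mappings = 15 + 17 = 32.

32


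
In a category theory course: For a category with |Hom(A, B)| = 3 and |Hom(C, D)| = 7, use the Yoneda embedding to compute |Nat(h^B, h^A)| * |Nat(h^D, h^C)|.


By the Yoneda lemma, Nat(h^B, h^A) is isomorphic to Hom(A, B),
so |Nat(h^B, h^A)| = |Hom(A, B)| and |Nat(h^D, h^C)| = |Hom(C, D)|.
|Hom(A, B)| = 3, |Hom(C, D)| = 7.
|Nat(h^B, h^A) x Nat(h^D, h^C)| = 3 * 7 = 21

21


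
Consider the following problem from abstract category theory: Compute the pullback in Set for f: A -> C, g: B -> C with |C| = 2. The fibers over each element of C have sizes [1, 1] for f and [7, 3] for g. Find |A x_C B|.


The pullback A x_C B consists of pairs (a, b) with f(a) = g(b).
For each element c in C, the fiber product has |f^-1(c)| * |g^-1(c)| elements.
Summing over C: 1 * 7 + 1 * 3
= 7 + 3 = 10

10


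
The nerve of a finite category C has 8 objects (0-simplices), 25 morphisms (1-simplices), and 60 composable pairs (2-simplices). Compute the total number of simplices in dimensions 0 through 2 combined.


The 2-skeleton of the nerve N(C) consists of simplices in dimensions 0, 1, 2:
  |N(C)_0| = 8 (objects)
  |N(C)_1| = 25 (morphisms)
  |N(C)_2| = 60 (composable pairs)
Total = 8 + 25 + 60 = 93

93


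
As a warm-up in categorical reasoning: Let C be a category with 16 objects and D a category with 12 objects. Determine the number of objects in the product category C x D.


The product category C x D has objects that are pairs (c, d).
Number of pairs = |Ob(C)| * |Ob(D)| = 16 * 12 = 192

192


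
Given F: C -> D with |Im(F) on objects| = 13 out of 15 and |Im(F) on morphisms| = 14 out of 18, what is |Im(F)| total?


The image of F consists of distinct objects and distinct morphisms.
|Im(F)| on objects = 13
|Im(F)| on morphisms = 14
Total image cardinality = 13 + 14 = 27

27
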